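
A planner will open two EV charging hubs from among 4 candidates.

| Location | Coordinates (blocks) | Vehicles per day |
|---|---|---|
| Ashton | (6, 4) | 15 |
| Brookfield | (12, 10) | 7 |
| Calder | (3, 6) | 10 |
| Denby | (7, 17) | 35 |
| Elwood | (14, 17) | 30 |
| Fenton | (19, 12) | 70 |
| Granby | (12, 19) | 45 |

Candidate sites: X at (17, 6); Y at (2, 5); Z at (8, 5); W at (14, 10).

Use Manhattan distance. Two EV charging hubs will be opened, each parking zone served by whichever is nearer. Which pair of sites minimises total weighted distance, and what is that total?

{Z, W}, total 1769

Evaluate every pair (each demand assigned to the nearer of the two):
  {Z, W}: total = 1769
  {Y, W}: total = 1794
  {X, W}: total = 2034
  {X, Z}: total = 2413
  {X, Y}: total = 2543
  {Y, Z}: total = 3193
Best pair: {Z, W} with total 1769.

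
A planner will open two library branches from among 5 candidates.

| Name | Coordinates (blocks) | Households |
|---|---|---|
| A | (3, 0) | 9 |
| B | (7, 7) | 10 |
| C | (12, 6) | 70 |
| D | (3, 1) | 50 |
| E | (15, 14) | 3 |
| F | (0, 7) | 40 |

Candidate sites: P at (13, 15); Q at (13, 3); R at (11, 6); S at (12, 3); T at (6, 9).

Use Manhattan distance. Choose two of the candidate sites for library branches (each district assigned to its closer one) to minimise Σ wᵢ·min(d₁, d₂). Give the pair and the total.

{R, T}, total 1114

Evaluate every pair (each demand assigned to the nearer of the two):
  {R, T}: total = 1114
  {S, T}: total = 1260
  {R, S}: total = 1294
  {Q, T}: total = 1327
  {Q, R}: total = 1353
  {P, R}: total = 1385
  {P, S}: total = 1607
  {Q, S}: total = 1637
  {P, T}: total = 1647
  {P, Q}: total = 1786
Best pair: {R, T} with total 1114.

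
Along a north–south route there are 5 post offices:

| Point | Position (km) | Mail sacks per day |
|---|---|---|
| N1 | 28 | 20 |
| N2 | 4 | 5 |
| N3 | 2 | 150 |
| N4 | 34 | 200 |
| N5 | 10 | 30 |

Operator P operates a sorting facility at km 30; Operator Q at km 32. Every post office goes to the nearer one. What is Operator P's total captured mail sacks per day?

205

The indifferent point is the midpoint (30+32)/2 = 31; post offices left of it (closer to Operator P at 30) go to Operator P, those right go to Operator Q.
  N3 at 2 (w=150) → Operator P
  N2 at 4 (w=5) → Operator P
  N5 at 10 (w=30) → Operator P
  N1 at 28 (w=20) → Operator P
  N4 at 34 (w=200) → Operator Q
Operator P captures 205; Operator Q captures 200.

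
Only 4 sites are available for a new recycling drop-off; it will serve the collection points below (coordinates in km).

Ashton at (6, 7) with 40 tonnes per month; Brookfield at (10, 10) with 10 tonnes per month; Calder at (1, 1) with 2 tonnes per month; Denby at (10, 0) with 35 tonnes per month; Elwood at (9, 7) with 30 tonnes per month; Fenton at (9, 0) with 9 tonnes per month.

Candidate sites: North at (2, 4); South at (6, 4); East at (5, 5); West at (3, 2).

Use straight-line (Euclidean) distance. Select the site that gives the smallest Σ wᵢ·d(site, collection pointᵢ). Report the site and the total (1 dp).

South, total 574.0 km

Total weighted distance at each candidate:
  North (2, 4): total = 920.4
  South (6, 4): total = 574.0
  East (5, 5): total = 610.7
  West (3, 2): total = 890.0
Minimum is at South with total 574.0 km.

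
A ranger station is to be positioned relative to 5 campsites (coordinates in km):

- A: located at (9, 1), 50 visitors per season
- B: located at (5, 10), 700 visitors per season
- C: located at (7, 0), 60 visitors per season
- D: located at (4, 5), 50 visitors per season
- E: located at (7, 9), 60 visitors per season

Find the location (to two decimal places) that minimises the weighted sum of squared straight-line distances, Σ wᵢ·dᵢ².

(5.42, 8.52)

The minimiser of Σwᵢ‖p−pᵢ‖² is the weighted centroid p* = (Σwᵢpᵢ)/(Σwᵢ).
Σwᵢ = 920.
Σwᵢxᵢ = 50·9 + 700·5 + 60·7 + 50·4 + 60·7 = 4990.
Σwᵢyᵢ = 50·1 + 700·10 + 60·0 + 50·5 + 60·9 = 7840.
x* = 4990/920 = 5.42, y* = 7840/920 = 8.52.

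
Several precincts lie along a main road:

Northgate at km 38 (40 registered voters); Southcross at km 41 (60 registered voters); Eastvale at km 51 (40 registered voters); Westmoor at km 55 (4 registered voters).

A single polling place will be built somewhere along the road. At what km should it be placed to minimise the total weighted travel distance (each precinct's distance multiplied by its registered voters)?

x = 41

For a sum of weighted absolute distances on a line, the optimum is the weighted median (not the mean). Total weight W = 144; half-weight = 72.
Sort by position and accumulate weight:
  km 38 (Northgate, w=40) → cum 40
  km 41 (Southcross, w=60) → cum 100  ≥ 72 → median here
  km 51 (Eastvale, w=40) → cum 140
  km 55 (Westmoor, w=4) → cum 144
Optimal location: km 41.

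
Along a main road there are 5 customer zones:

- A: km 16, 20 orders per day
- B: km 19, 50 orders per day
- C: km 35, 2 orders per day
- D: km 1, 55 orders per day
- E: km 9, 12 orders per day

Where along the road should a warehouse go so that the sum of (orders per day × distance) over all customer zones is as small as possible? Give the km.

For a sum of weighted absolute distances on a line, the optimum is the weighted median (not the mean). Total weight W = 139; half-weight = 69.5.
Sort by position and accumulate weight:
  km 1 (D, w=55) → cum 55
  km 9 (E, w=12) → cum 67
  km 16 (A, w=20) → cum 87  ≥ 69.5 → median here
  km 19 (B, w=50) → cum 137
  km 35 (C, w=2) → cum 139
Optimal location: km 16.

x = 16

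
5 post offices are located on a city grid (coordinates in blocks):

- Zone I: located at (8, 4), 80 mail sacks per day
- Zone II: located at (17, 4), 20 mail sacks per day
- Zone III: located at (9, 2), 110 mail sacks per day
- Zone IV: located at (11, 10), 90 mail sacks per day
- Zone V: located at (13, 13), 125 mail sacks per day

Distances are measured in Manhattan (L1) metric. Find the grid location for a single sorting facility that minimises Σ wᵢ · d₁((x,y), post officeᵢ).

Manhattan distance separates: Σwᵢ(|x−xᵢ|+|y−yᵢ|) = Σwᵢ|x−xᵢ| + Σwᵢ|y−yᵢ|, so x and y are optimised independently as 1-D weighted medians.
Total weight W = 425; half = 212.5.
x-coordinate, sorted with cumulative weight:
  x=8 (Zone I, w=80) cum 80
  x=9 (Zone III, w=110) cum 190
  x=11 (Zone IV, w=90) cum 280  ← median
  x=13 (Zone V, w=125) cum 405
  x=17 (Zone II, w=20) cum 425
⇒ x* = 11
y-coordinate, sorted with cumulative weight:
  y=2 (Zone III, w=110) cum 110
  y=4 (Zone I, w=80) cum 190
  y=4 (Zone II, w=20) cum 210
  y=10 (Zone IV, w=90) cum 300  ← median
  y=13 (Zone V, w=125) cum 425
⇒ y* = 10

(11, 10)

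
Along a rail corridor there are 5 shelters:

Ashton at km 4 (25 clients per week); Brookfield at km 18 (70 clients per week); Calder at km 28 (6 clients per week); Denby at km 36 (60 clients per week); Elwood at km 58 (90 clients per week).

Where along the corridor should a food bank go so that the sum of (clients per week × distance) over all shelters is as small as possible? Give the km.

For a sum of weighted absolute distances on a line, the optimum is the weighted median (not the mean). Total weight W = 251; half-weight = 125.5.
Sort by position and accumulate weight:
  km 4 (Ashton, w=25) → cum 25
  km 18 (Brookfield, w=70) → cum 95
  km 28 (Calder, w=6) → cum 101
  km 36 (Denby, w=60) → cum 161  ≥ 125.5 → median here
  km 58 (Elwood, w=90) → cum 251
Optimal location: km 36.

x = 36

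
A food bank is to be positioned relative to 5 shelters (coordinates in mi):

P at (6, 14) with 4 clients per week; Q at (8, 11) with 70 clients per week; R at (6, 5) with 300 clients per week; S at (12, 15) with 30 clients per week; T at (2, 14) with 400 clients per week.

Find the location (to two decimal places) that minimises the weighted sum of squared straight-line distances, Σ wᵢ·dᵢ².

(4.41, 10.42)

The minimiser of Σwᵢ‖p−pᵢ‖² is the weighted centroid p* = (Σwᵢpᵢ)/(Σwᵢ).
Σwᵢ = 804.
Σwᵢxᵢ = 4·6 + 70·8 + 300·6 + 30·12 + 400·2 = 3544.
Σwᵢyᵢ = 4·14 + 70·11 + 300·5 + 30·15 + 400·14 = 8376.
x* = 3544/804 = 4.41, y* = 8376/804 = 10.42.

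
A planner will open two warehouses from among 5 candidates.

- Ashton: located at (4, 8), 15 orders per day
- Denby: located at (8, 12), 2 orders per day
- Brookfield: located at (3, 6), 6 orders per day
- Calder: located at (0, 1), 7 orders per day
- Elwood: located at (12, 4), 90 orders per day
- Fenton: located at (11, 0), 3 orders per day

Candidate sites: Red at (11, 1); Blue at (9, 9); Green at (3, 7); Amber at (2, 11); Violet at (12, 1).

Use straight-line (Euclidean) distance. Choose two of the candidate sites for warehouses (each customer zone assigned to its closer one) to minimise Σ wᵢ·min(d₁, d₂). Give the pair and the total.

Evaluate every pair (each demand assigned to the nearer of the two):
  {Green, Violet}: total = 362.6
  {Red, Green}: total = 375.9
  {Amber, Violet}: total = 442.5
  {Red, Amber}: total = 455.8
  {Blue, Violet}: total = 481.3
  {Red, Blue}: total = 487.7
  {Red, Violet}: total = 577.9
  {Blue, Green}: total = 632.9
  {Blue, Amber}: total = 714.8
  {Green, Amber}: total = 972.0
Best pair: {Green, Violet} with total 362.6.

{Green, Violet}, total 362.6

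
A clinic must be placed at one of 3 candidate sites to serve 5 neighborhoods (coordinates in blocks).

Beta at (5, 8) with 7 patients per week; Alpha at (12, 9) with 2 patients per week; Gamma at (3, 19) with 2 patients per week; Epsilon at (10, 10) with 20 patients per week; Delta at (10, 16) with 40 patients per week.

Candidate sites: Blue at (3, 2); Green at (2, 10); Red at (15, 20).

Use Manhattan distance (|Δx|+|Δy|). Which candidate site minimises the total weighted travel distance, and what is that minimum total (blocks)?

Green, total 797 blocks

Total weighted distance at each candidate:
  Blue (3, 2): total = 1262
  Green (2, 10): total = 797
  Red (15, 20): total = 868
Minimum is at Green with total 797 blocks.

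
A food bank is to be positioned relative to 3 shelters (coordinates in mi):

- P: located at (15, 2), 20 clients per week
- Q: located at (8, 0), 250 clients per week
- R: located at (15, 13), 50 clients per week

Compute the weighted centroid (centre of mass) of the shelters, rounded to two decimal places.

(9.53, 2.16)

The minimiser of Σwᵢ‖p−pᵢ‖² is the weighted centroid p* = (Σwᵢpᵢ)/(Σwᵢ).
Σwᵢ = 320.
Σwᵢxᵢ = 20·15 + 250·8 + 50·15 = 3050.
Σwᵢyᵢ = 20·2 + 250·0 + 50·13 = 690.
x* = 3050/320 = 9.53, y* = 690/320 = 2.16.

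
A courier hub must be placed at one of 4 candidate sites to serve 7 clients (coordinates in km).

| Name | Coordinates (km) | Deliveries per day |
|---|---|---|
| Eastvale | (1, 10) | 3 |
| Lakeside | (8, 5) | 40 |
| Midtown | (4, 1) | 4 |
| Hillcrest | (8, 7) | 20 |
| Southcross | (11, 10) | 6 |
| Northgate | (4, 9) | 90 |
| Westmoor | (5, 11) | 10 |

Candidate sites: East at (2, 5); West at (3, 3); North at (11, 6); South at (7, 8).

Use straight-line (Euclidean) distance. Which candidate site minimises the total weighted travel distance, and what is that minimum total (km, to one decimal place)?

South, total 551.7 km

Total weighted distance at each candidate:
  East (2, 5): total = 931.0
  West (3, 3): total = 1067.9
  North (11, 6): total = 1044.0
  South (7, 8): total = 551.7
Minimum is at South with total 551.7 km.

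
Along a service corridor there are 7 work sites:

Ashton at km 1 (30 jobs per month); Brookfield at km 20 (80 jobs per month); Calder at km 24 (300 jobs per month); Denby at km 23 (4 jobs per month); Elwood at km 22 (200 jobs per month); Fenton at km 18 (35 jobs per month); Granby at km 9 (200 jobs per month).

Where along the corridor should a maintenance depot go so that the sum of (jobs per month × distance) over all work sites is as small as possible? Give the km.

For a sum of weighted absolute distances on a line, the optimum is the weighted median (not the mean). Total weight W = 849; half-weight = 424.5.
Sort by position and accumulate weight:
  km 1 (Ashton, w=30) → cum 30
  km 9 (Granby, w=200) → cum 230
  km 18 (Fenton, w=35) → cum 265
  km 20 (Brookfield, w=80) → cum 345
  km 22 (Elwood, w=200) → cum 545  ≥ 424.5 → median here
  km 23 (Denby, w=4) → cum 549
  km 24 (Calder, w=300) → cum 849
Optimal location: km 22.

x = 22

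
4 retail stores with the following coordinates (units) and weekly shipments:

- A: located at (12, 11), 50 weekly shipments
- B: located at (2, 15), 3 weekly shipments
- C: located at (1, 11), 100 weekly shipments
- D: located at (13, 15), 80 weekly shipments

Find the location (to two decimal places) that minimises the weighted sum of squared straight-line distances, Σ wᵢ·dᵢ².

(7.49, 12.42)

The minimiser of Σwᵢ‖p−pᵢ‖² is the weighted centroid p* = (Σwᵢpᵢ)/(Σwᵢ).
Σwᵢ = 233.
Σwᵢxᵢ = 50·12 + 3·2 + 100·1 + 80·13 = 1746.
Σwᵢyᵢ = 50·11 + 3·15 + 100·11 + 80·15 = 2895.
x* = 1746/233 = 7.49, y* = 2895/233 = 12.42.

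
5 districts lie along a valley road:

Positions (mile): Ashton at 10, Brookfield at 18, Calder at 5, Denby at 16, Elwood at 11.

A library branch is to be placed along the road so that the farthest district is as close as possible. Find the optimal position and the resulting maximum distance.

The 1-center on a line is the midpoint of the two extreme points: leftmost at 5, rightmost at 18.
Optimal location = (5 + 18)/2 = 11.5; maximum distance = (18 − 5)/2 = 6.5.

location 11.5, max distance 6.5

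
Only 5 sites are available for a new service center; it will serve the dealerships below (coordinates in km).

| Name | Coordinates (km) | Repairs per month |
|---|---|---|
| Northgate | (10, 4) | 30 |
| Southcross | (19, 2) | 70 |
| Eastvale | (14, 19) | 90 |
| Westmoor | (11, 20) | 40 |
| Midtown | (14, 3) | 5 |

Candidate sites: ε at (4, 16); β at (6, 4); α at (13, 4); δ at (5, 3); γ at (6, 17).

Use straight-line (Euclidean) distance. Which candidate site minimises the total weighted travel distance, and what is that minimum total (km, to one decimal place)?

Total weighted distance at each candidate:
  ε (4, 16): total = 3182.9
  β (6, 4): total = 3281.5
  α (13, 4): total = 2537.8
  δ (5, 3): total = 3553.8
  γ (6, 17): total = 2853.5
Minimum is at α with total 2537.8 km.

α, total 2537.8 km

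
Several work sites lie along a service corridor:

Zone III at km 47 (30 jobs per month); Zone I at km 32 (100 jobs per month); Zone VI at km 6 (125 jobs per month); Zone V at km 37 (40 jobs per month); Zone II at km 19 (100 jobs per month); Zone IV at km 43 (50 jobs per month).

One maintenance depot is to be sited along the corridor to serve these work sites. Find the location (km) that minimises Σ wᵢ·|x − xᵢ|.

For a sum of weighted absolute distances on a line, the optimum is the weighted median (not the mean). Total weight W = 445; half-weight = 222.5.
Sort by position and accumulate weight:
  km 6 (Zone VI, w=125) → cum 125
  km 19 (Zone II, w=100) → cum 225  ≥ 222.5 → median here
  km 32 (Zone I, w=100) → cum 325
  km 37 (Zone V, w=40) → cum 365
  km 43 (Zone IV, w=50) → cum 415
  km 47 (Zone III, w=30) → cum 445
Optimal location: km 19.

x = 19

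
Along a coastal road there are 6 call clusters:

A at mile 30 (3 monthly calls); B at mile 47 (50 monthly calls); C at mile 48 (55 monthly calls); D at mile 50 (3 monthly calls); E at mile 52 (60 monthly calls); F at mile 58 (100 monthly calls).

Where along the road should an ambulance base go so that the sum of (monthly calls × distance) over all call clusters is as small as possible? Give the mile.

x = 52

For a sum of weighted absolute distances on a line, the optimum is the weighted median (not the mean). Total weight W = 271; half-weight = 135.5.
Sort by position and accumulate weight:
  mile 30 (A, w=3) → cum 3
  mile 47 (B, w=50) → cum 53
  mile 48 (C, w=55) → cum 108
  mile 50 (D, w=3) → cum 111
  mile 52 (E, w=60) → cum 171  ≥ 135.5 → median here
  mile 58 (F, w=100) → cum 271
Optimal location: mile 52.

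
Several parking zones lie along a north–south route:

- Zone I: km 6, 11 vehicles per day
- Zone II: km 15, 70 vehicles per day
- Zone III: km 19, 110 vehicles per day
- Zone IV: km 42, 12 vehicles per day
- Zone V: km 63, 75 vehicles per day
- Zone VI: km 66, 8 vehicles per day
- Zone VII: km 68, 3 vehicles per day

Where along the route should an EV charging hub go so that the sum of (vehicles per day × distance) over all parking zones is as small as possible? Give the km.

For a sum of weighted absolute distances on a line, the optimum is the weighted median (not the mean). Total weight W = 289; half-weight = 144.5.
Sort by position and accumulate weight:
  km 6 (Zone I, w=11) → cum 11
  km 15 (Zone II, w=70) → cum 81
  km 19 (Zone III, w=110) → cum 191  ≥ 144.5 → median here
  km 42 (Zone IV, w=12) → cum 203
  km 63 (Zone V, w=75) → cum 278
  km 66 (Zone VI, w=8) → cum 286
  km 68 (Zone VII, w=3) → cum 289
Optimal location: km 19.

x = 19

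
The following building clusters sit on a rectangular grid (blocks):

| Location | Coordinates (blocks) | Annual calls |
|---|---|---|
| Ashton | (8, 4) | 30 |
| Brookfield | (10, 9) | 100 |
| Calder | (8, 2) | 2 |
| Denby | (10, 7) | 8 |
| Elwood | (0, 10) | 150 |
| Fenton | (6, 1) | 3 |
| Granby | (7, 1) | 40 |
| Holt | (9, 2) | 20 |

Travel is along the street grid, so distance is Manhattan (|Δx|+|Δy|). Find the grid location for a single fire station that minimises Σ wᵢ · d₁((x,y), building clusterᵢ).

(7, 9)

Manhattan distance separates: Σwᵢ(|x−xᵢ|+|y−yᵢ|) = Σwᵢ|x−xᵢ| + Σwᵢ|y−yᵢ|, so x and y are optimised independently as 1-D weighted medians.
Total weight W = 353; half = 176.5.
x-coordinate, sorted with cumulative weight:
  x=0 (Elwood, w=150) cum 150
  x=6 (Fenton, w=3) cum 153
  x=7 (Granby, w=40) cum 193  ← median
  x=8 (Ashton, w=30) cum 223
  x=8 (Calder, w=2) cum 225
  x=9 (Holt, w=20) cum 245
  x=10 (Brookfield, w=100) cum 345
  x=10 (Denby, w=8) cum 353
⇒ x* = 7
y-coordinate, sorted with cumulative weight:
  y=1 (Fenton, w=3) cum 3
  y=1 (Granby, w=40) cum 43
  y=2 (Calder, w=2) cum 45
  y=2 (Holt, w=20) cum 65
  y=4 (Ashton, w=30) cum 95
  y=7 (Denby, w=8) cum 103
  y=9 (Brookfield, w=100) cum 203  ← median
  y=10 (Elwood, w=150) cum 353
⇒ y* = 9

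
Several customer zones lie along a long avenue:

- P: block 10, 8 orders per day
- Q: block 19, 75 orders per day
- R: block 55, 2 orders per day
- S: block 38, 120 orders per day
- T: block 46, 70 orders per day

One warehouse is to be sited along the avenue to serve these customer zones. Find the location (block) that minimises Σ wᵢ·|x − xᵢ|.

x = 38

For a sum of weighted absolute distances on a line, the optimum is the weighted median (not the mean). Total weight W = 275; half-weight = 137.5.
Sort by position and accumulate weight:
  block 10 (P, w=8) → cum 8
  block 19 (Q, w=75) → cum 83
  block 38 (S, w=120) → cum 203  ≥ 137.5 → median here
  block 46 (T, w=70) → cum 273
  block 55 (R, w=2) → cum 275
Optimal location: block 38.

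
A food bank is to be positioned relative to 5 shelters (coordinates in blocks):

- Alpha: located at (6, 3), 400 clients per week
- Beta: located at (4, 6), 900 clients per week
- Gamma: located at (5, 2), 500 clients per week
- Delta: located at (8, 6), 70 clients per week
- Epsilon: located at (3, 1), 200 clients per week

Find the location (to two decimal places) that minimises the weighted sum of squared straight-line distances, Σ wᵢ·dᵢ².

The minimiser of Σwᵢ‖p−pᵢ‖² is the weighted centroid p* = (Σwᵢpᵢ)/(Σwᵢ).
Σwᵢ = 2070.
Σwᵢxᵢ = 400·6 + 900·4 + 500·5 + 70·8 + 200·3 = 9660.
Σwᵢyᵢ = 400·3 + 900·6 + 500·2 + 70·6 + 200·1 = 8220.
x* = 9660/2070 = 4.67, y* = 8220/2070 = 3.97.

(4.67, 3.97)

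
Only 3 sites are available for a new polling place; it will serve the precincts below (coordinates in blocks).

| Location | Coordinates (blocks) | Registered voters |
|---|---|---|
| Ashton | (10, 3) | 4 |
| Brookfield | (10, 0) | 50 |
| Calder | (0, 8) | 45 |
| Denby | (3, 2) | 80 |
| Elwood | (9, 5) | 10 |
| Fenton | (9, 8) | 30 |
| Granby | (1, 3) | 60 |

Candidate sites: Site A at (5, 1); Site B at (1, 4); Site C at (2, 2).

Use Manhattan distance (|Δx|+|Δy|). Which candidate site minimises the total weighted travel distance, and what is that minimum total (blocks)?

Total weighted distance at each candidate:
  Site A (5, 1): total = 1878
  Site B (1, 4): total = 1745
  Site C (2, 2): total = 1586
Minimum is at Site C with total 1586 blocks.

Site C, total 1586 blocks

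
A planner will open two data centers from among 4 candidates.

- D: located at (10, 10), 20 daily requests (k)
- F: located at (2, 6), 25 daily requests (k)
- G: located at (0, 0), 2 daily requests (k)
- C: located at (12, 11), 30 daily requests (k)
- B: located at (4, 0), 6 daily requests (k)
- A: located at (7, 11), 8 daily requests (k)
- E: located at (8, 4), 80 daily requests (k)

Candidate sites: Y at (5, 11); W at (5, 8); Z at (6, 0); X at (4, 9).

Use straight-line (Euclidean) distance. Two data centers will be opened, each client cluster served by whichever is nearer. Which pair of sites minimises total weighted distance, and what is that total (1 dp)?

{W, Z}, total 836.9

Evaluate every pair (each demand assigned to the nearer of the two):
  {W, Z}: total = 836.9
  {Y, Z}: total = 855.5
  {Z, X}: total = 869.8
  {Y, W}: total = 885.4
  {W, X}: total = 922.4
  {Y, X}: total = 1004.1
Best pair: {W, Z} with total 836.9.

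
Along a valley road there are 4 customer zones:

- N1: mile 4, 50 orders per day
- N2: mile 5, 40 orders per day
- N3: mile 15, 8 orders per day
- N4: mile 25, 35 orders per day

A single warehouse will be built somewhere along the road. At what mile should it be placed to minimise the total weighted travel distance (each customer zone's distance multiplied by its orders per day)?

For a sum of weighted absolute distances on a line, the optimum is the weighted median (not the mean). Total weight W = 133; half-weight = 66.5.
Sort by position and accumulate weight:
  mile 4 (N1, w=50) → cum 50
  mile 5 (N2, w=40) → cum 90  ≥ 66.5 → median here
  mile 15 (N3, w=8) → cum 98
  mile 25 (N4, w=35) → cum 133
Optimal location: mile 5.

x = 5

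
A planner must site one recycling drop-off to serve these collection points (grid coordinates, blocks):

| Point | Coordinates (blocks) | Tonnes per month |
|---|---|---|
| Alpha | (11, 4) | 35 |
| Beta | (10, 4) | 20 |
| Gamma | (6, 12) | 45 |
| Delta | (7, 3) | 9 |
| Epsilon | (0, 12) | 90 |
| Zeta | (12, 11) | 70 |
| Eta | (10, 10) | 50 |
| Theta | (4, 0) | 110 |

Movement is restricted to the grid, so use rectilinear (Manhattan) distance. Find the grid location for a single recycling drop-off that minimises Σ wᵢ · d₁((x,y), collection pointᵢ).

(6, 10)

Manhattan distance separates: Σwᵢ(|x−xᵢ|+|y−yᵢ|) = Σwᵢ|x−xᵢ| + Σwᵢ|y−yᵢ|, so x and y are optimised independently as 1-D weighted medians.
Total weight W = 429; half = 214.5.
x-coordinate, sorted with cumulative weight:
  x=0 (Epsilon, w=90) cum 90
  x=4 (Theta, w=110) cum 200
  x=6 (Gamma, w=45) cum 245  ← median
  x=7 (Delta, w=9) cum 254
  x=10 (Beta, w=20) cum 274
  x=10 (Eta, w=50) cum 324
  x=11 (Alpha, w=35) cum 359
  x=12 (Zeta, w=70) cum 429
⇒ x* = 6
y-coordinate, sorted with cumulative weight:
  y=0 (Theta, w=110) cum 110
  y=3 (Delta, w=9) cum 119
  y=4 (Alpha, w=35) cum 154
  y=4 (Beta, w=20) cum 174
  y=10 (Eta, w=50) cum 224  ← median
  y=11 (Zeta, w=70) cum 294
  y=12 (Gamma, w=45) cum 339
  y=12 (Epsilon, w=90) cum 429
⇒ y* = 10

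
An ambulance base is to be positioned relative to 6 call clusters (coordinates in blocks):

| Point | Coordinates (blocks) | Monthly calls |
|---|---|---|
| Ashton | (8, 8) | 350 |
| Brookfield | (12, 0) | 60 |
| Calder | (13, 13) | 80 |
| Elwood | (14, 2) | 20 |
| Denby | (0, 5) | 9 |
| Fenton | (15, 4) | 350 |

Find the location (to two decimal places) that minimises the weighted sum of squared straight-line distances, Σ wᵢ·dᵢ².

(11.61, 6.13)

The minimiser of Σwᵢ‖p−pᵢ‖² is the weighted centroid p* = (Σwᵢpᵢ)/(Σwᵢ).
Σwᵢ = 869.
Σwᵢxᵢ = 350·8 + 60·12 + 80·13 + 20·14 + 9·0 + 350·15 = 10090.
Σwᵢyᵢ = 350·8 + 60·0 + 80·13 + 20·2 + 9·5 + 350·4 = 5325.
x* = 10090/869 = 11.61, y* = 5325/869 = 6.13.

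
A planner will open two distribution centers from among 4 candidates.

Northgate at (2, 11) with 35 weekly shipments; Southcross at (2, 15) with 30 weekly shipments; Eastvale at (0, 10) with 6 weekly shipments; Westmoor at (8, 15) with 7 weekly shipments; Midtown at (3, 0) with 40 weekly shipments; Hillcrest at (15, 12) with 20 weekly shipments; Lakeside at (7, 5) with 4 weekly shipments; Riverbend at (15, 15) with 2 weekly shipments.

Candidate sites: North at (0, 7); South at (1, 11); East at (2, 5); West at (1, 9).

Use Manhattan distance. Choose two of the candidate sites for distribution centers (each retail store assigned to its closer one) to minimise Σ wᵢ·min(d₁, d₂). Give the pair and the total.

Evaluate every pair (each demand assigned to the nearer of the two):
  {South, East}: total = 870
  {North, South}: total = 1046
  {East, West}: total = 1058
  {South, West}: total = 1090
  {North, West}: total = 1234
  {North, East}: total = 1346
Best pair: {South, East} with total 870.

{South, East}, total 870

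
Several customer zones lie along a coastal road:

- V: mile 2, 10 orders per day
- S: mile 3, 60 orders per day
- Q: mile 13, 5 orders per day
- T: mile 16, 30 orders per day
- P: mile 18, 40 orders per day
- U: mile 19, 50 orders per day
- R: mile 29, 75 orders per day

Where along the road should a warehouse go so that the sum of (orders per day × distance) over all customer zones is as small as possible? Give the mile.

For a sum of weighted absolute distances on a line, the optimum is the weighted median (not the mean). Total weight W = 270; half-weight = 135.
Sort by position and accumulate weight:
  mile 2 (V, w=10) → cum 10
  mile 3 (S, w=60) → cum 70
  mile 13 (Q, w=5) → cum 75
  mile 16 (T, w=30) → cum 105
  mile 18 (P, w=40) → cum 145  ≥ 135 → median here
  mile 19 (U, w=50) → cum 195
  mile 29 (R, w=75) → cum 270
Optimal location: mile 18.

x = 18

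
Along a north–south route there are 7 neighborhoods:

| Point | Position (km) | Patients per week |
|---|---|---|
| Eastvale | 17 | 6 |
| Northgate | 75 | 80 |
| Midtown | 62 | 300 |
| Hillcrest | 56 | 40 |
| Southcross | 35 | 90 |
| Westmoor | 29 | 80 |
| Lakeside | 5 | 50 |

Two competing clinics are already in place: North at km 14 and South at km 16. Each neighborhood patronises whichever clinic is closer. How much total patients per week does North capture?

The indifferent point is the midpoint (14+16)/2 = 15; neighborhoods left of it (closer to North at 14) go to North, those right go to South.
  Lakeside at 5 (w=50) → North
  Eastvale at 17 (w=6) → South
  Westmoor at 29 (w=80) → South
  Southcross at 35 (w=90) → South
  Hillcrest at 56 (w=40) → South
  Midtown at 62 (w=300) → South
  Northgate at 75 (w=80) → South
North captures 50; South captures 596.

50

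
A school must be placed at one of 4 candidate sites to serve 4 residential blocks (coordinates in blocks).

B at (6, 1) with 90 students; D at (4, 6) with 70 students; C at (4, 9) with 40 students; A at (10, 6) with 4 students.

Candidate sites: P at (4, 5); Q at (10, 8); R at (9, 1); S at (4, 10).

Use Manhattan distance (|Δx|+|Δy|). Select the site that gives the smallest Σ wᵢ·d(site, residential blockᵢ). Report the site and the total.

Total weighted distance at each candidate:
  P (4, 5): total = 798
  Q (10, 8): total = 1838
  R (9, 1): total = 1514
  S (4, 10): total = 1350
Minimum is at P with total 798 blocks.

P, total 798 blocks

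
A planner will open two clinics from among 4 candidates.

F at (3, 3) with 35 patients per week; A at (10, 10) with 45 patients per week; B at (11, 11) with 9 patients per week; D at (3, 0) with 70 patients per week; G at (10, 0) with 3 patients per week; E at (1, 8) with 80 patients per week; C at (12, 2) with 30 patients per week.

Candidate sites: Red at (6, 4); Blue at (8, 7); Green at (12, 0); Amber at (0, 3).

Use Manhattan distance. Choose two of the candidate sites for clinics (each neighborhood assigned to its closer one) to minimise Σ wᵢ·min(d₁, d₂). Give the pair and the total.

Evaluate every pair (each demand assigned to the nearer of the two):
  {Blue, Amber}: total = 1590
  {Green, Amber}: total = 1719
  {Red, Blue}: total = 1822
  {Red, Amber}: total = 1827
  {Blue, Green}: total = 1939
  {Red, Green}: total = 1974
Best pair: {Blue, Amber} with total 1590.

{Blue, Amber}, total 1590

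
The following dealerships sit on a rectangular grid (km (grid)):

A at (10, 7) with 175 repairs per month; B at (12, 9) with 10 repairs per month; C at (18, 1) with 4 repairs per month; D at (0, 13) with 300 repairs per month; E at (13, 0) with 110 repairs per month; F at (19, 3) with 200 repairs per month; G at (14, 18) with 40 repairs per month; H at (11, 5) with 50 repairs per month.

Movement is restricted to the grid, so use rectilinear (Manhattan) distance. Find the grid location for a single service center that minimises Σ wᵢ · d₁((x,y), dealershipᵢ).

Manhattan distance separates: Σwᵢ(|x−xᵢ|+|y−yᵢ|) = Σwᵢ|x−xᵢ| + Σwᵢ|y−yᵢ|, so x and y are optimised independently as 1-D weighted medians.
Total weight W = 889; half = 444.5.
x-coordinate, sorted with cumulative weight:
  x=0 (D, w=300) cum 300
  x=10 (A, w=175) cum 475  ← median
  x=11 (H, w=50) cum 525
  x=12 (B, w=10) cum 535
  x=13 (E, w=110) cum 645
  x=14 (G, w=40) cum 685
  x=18 (C, w=4) cum 689
  x=19 (F, w=200) cum 889
⇒ x* = 10
y-coordinate, sorted with cumulative weight:
  y=0 (E, w=110) cum 110
  y=1 (C, w=4) cum 114
  y=3 (F, w=200) cum 314
  y=5 (H, w=50) cum 364
  y=7 (A, w=175) cum 539  ← median
  y=9 (B, w=10) cum 549
  y=13 (D, w=300) cum 849
  y=18 (G, w=40) cum 889
⇒ y* = 7

(10, 7)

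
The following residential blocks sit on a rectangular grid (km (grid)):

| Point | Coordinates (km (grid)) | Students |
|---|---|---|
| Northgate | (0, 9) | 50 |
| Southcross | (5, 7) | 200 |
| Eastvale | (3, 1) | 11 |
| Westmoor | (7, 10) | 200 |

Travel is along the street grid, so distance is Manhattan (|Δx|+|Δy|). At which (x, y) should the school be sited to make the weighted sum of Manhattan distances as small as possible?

Manhattan distance separates: Σwᵢ(|x−xᵢ|+|y−yᵢ|) = Σwᵢ|x−xᵢ| + Σwᵢ|y−yᵢ|, so x and y are optimised independently as 1-D weighted medians.
Total weight W = 461; half = 230.5.
x-coordinate, sorted with cumulative weight:
  x=0 (Northgate, w=50) cum 50
  x=3 (Eastvale, w=11) cum 61
  x=5 (Southcross, w=200) cum 261  ← median
  x=7 (Westmoor, w=200) cum 461
⇒ x* = 5
y-coordinate, sorted with cumulative weight:
  y=1 (Eastvale, w=11) cum 11
  y=7 (Southcross, w=200) cum 211
  y=9 (Northgate, w=50) cum 261  ← median
  y=10 (Westmoor, w=200) cum 461
⇒ y* = 9

(5, 9)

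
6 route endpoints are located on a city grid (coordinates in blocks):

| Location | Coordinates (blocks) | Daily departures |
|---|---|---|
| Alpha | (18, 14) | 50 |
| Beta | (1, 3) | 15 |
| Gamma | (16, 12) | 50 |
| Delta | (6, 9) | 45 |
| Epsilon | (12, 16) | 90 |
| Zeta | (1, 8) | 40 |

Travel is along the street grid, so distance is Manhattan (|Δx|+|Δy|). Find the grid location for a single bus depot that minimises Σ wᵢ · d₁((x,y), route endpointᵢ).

Manhattan distance separates: Σwᵢ(|x−xᵢ|+|y−yᵢ|) = Σwᵢ|x−xᵢ| + Σwᵢ|y−yᵢ|, so x and y are optimised independently as 1-D weighted medians.
Total weight W = 290; half = 145.
x-coordinate, sorted with cumulative weight:
  x=1 (Beta, w=15) cum 15
  x=1 (Zeta, w=40) cum 55
  x=6 (Delta, w=45) cum 100
  x=12 (Epsilon, w=90) cum 190  ← median
  x=16 (Gamma, w=50) cum 240
  x=18 (Alpha, w=50) cum 290
⇒ x* = 12
y-coordinate, sorted with cumulative weight:
  y=3 (Beta, w=15) cum 15
  y=8 (Zeta, w=40) cum 55
  y=9 (Delta, w=45) cum 100
  y=12 (Gamma, w=50) cum 150  ← median
  y=14 (Alpha, w=50) cum 200
  y=16 (Epsilon, w=90) cum 290
⇒ y* = 12

(12, 12)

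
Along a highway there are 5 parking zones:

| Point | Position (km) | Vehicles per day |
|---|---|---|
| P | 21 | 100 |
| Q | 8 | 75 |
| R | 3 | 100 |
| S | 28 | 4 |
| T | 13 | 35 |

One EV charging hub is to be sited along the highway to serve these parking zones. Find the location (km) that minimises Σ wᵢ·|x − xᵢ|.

For a sum of weighted absolute distances on a line, the optimum is the weighted median (not the mean). Total weight W = 314; half-weight = 157.
Sort by position and accumulate weight:
  km 3 (R, w=100) → cum 100
  km 8 (Q, w=75) → cum 175  ≥ 157 → median here
  km 13 (T, w=35) → cum 210
  km 21 (P, w=100) → cum 310
  km 28 (S, w=4) → cum 314
Optimal location: km 8.

x = 8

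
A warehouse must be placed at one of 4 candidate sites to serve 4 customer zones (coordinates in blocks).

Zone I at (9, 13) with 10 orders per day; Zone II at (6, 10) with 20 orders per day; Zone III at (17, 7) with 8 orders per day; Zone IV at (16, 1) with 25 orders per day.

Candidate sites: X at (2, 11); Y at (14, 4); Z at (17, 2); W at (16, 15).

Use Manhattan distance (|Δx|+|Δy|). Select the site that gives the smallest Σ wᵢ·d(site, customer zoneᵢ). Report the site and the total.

Total weighted distance at each candidate:
  X (2, 11): total = 942
  Y (14, 4): total = 593
  Z (17, 2): total = 660
  W (16, 15): total = 812
Minimum is at Y with total 593 blocks.

Y, total 593 blocks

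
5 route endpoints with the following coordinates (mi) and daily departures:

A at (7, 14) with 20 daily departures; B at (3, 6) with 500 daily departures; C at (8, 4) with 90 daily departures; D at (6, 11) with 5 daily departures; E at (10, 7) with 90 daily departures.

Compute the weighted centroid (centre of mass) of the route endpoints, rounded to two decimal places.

(4.67, 6.13)

The minimiser of Σwᵢ‖p−pᵢ‖² is the weighted centroid p* = (Σwᵢpᵢ)/(Σwᵢ).
Σwᵢ = 705.
Σwᵢxᵢ = 20·7 + 500·3 + 90·8 + 5·6 + 90·10 = 3290.
Σwᵢyᵢ = 20·14 + 500·6 + 90·4 + 5·11 + 90·7 = 4325.
x* = 3290/705 = 4.67, y* = 4325/705 = 6.13.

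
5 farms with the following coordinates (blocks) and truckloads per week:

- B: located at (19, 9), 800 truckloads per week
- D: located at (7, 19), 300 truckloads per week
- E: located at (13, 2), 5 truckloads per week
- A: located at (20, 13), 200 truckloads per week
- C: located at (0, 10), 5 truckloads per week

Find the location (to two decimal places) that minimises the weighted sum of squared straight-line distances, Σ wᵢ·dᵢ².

The minimiser of Σwᵢ‖p−pᵢ‖² is the weighted centroid p* = (Σwᵢpᵢ)/(Σwᵢ).
Σwᵢ = 1310.
Σwᵢxᵢ = 800·19 + 300·7 + 5·13 + 200·20 + 5·0 = 21365.
Σwᵢyᵢ = 800·9 + 300·19 + 5·2 + 200·13 + 5·10 = 15560.
x* = 21365/1310 = 16.31, y* = 15560/1310 = 11.88.

(16.31, 11.88)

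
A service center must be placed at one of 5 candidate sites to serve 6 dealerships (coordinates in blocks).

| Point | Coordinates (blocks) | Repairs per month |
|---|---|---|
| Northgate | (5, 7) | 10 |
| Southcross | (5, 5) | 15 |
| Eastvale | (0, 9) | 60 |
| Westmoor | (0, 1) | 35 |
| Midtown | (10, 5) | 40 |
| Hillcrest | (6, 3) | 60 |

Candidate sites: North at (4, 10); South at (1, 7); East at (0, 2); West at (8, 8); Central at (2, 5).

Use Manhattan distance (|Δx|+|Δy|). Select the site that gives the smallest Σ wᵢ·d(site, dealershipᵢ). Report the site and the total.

Central, total 1345 blocks

Total weighted distance at each candidate:
  North (4, 10): total = 1865
  South (1, 7): total = 1535
  East (0, 2): total = 1615
  West (8, 8): total = 1815
  Central (2, 5): total = 1345
Minimum is at Central with total 1345 blocks.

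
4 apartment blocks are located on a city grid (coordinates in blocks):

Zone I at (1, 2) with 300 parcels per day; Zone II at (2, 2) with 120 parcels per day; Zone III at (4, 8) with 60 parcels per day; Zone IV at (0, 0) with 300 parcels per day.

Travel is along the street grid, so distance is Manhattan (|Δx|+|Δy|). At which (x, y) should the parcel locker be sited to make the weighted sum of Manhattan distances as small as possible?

(1, 2)

Manhattan distance separates: Σwᵢ(|x−xᵢ|+|y−yᵢ|) = Σwᵢ|x−xᵢ| + Σwᵢ|y−yᵢ|, so x and y are optimised independently as 1-D weighted medians.
Total weight W = 780; half = 390.
x-coordinate, sorted with cumulative weight:
  x=0 (Zone IV, w=300) cum 300
  x=1 (Zone I, w=300) cum 600  ← median
  x=2 (Zone II, w=120) cum 720
  x=4 (Zone III, w=60) cum 780
⇒ x* = 1
y-coordinate, sorted with cumulative weight:
  y=0 (Zone IV, w=300) cum 300
  y=2 (Zone I, w=300) cum 600  ← median
  y=2 (Zone II, w=120) cum 720
  y=8 (Zone III, w=60) cum 780
⇒ y* = 2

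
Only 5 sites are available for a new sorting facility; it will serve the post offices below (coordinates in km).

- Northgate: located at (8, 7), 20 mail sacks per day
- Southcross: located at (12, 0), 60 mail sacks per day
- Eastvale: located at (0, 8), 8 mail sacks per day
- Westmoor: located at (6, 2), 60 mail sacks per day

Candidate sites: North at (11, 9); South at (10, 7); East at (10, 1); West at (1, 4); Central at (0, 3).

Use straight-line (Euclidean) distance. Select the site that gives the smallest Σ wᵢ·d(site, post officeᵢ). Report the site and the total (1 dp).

East, total 605.7 km

Total weighted distance at each candidate:
  North (11, 9): total = 1219.9
  South (10, 7): total = 941.4
  East (10, 1): total = 605.7
  West (1, 4): total = 1210.7
  Central (0, 3): total = 1326.0
Minimum is at East with total 605.7 km.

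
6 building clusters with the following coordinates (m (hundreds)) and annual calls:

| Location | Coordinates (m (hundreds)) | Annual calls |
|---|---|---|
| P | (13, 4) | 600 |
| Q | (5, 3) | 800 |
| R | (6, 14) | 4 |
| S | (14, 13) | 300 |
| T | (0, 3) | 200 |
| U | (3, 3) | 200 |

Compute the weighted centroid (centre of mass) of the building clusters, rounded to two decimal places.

(7.90, 4.73)

The minimiser of Σwᵢ‖p−pᵢ‖² is the weighted centroid p* = (Σwᵢpᵢ)/(Σwᵢ).
Σwᵢ = 2104.
Σwᵢxᵢ = 600·13 + 800·5 + 4·6 + 300·14 + 200·0 + 200·3 = 16624.
Σwᵢyᵢ = 600·4 + 800·3 + 4·14 + 300·13 + 200·3 + 200·3 = 9956.
x* = 16624/2104 = 7.90, y* = 9956/2104 = 4.73.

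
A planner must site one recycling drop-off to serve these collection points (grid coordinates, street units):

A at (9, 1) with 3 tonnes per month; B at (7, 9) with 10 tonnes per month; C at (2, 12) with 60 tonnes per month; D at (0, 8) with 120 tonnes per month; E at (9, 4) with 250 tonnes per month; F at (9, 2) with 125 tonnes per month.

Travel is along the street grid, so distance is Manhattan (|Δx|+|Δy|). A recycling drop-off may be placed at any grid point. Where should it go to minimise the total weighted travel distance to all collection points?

(9, 4)

Manhattan distance separates: Σwᵢ(|x−xᵢ|+|y−yᵢ|) = Σwᵢ|x−xᵢ| + Σwᵢ|y−yᵢ|, so x and y are optimised independently as 1-D weighted medians.
Total weight W = 568; half = 284.
x-coordinate, sorted with cumulative weight:
  x=0 (D, w=120) cum 120
  x=2 (C, w=60) cum 180
  x=7 (B, w=10) cum 190
  x=9 (A, w=3) cum 193
  x=9 (E, w=250) cum 443  ← median
  x=9 (F, w=125) cum 568
⇒ x* = 9
y-coordinate, sorted with cumulative weight:
  y=1 (A, w=3) cum 3
  y=2 (F, w=125) cum 128
  y=4 (E, w=250) cum 378  ← median
  y=8 (D, w=120) cum 498
  y=9 (B, w=10) cum 508
  y=12 (C, w=60) cum 568
⇒ y* = 4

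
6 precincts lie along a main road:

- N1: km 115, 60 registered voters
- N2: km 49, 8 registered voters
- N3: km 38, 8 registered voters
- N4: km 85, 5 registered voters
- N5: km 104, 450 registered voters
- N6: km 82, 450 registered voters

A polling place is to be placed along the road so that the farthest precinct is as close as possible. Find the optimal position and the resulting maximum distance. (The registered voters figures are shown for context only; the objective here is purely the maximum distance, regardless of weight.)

The 1-center on a line is the midpoint of the two extreme points: leftmost at 38, rightmost at 115.
Optimal location = (38 + 115)/2 = 76.5; maximum distance = (115 − 38)/2 = 38.5.

location 76.5, max distance 38.5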